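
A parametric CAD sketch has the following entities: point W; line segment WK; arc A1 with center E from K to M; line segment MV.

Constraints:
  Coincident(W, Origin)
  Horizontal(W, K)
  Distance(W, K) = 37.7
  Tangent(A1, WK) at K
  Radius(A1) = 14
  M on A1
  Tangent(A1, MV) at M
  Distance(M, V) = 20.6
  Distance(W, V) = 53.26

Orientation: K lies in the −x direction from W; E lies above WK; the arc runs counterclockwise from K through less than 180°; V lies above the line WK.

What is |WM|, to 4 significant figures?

33.37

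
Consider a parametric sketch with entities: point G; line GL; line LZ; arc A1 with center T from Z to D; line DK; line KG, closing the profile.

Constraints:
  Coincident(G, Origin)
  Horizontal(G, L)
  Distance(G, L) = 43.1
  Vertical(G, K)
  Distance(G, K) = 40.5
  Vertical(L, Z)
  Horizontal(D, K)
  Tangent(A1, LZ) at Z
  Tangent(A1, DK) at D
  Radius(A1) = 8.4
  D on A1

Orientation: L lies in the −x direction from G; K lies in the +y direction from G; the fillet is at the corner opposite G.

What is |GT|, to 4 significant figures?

47.27

G is at the origin; G and L share the same y with |GL| = 43.1 and L on the −x side, so L = (-43.10, 0.000). GK is vertical with |GK| = 40.5 and K on the +y side, so K = (0.000, 40.50). The virtual corner opposite G is at (-43.10, 40.50). Since A1 is tangent to LZ there, TZ ⟂ LZ and the tangent condition forces TD to be normal to DK, with radius 8.4, so the center T sits 8.4 in from both sides at T = (-34.70, 32.10). Then |GT| = |T − G| = 47.27.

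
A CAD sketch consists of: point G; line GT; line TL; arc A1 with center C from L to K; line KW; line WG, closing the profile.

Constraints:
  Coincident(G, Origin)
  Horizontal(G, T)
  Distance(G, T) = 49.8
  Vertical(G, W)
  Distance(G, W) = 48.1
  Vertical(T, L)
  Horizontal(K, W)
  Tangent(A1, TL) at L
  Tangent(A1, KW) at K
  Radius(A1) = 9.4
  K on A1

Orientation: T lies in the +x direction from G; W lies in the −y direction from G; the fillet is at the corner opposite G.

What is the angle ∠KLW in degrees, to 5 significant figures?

34.311°

The virtual corner opposite G is at (49.800, -48.100). Since A1 is tangent to TL there, CL ⟂ TL and tangency of A1 to KW means the radius CK is perpendicular to KW, with radius 9.4, so the center C sits 9.4 in from both sides at C = (40.400, -38.700). That places the tangent points at L = (49.800, -38.700) on TL and K = (40.400, -48.100) on KW. Then cos ∠KLW = LK·LW / (|LK||LW|), giving 34.311°.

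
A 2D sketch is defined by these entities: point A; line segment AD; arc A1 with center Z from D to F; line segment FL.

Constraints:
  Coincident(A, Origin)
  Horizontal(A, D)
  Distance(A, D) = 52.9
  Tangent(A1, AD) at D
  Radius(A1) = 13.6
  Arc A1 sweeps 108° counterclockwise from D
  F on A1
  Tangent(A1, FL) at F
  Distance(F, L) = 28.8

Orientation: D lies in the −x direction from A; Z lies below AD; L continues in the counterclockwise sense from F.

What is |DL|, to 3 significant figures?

45.4

A is at the origin; AD is horizontal with |AD| = 52.9 and D on the −x side, so D = (-52.9, 0.00). Tangency of A1 to AD means the radius ZD is perpendicular to AD, so Z = D + (0, -13.6) = (-52.9, -13.6). On A1, D sits at bearing 90° from Z; a 108° counterclockwise sweep puts F at bearing 198°, so F = Z + 13.6·(cos 198°, sin 198°) = (-65.8, -17.8). Tangency of A1 to FL means the radius ZF is perpendicular to FL, so FL runs along (−sin 198°, cos 198°); with |FL| = 28.8, L = (-56.9, -45.2). Then |DL| = |L − D| = 45.4.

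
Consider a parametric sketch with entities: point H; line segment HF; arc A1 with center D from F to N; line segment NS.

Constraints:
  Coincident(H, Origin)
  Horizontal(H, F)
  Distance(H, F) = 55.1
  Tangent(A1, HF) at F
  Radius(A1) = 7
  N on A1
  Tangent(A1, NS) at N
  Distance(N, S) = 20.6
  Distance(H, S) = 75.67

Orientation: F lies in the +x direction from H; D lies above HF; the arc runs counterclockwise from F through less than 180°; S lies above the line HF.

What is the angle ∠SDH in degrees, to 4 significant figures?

153.7°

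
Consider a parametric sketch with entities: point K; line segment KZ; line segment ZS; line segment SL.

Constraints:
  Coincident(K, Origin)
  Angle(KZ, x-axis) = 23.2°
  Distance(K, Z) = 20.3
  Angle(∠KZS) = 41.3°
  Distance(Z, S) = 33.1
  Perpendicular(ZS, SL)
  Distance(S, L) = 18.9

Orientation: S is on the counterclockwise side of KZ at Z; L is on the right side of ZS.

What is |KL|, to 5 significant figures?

36.902

K is at the origin; KZ runs at 23.2° with length 20.3, so Z = 20.3·(cos 23.2°, sin 23.2°) = (18.658, 7.9970). ∠KZS = 41.3°, so ZS runs at 23.2° + (180° − 41.3°) = 161.90° from the x-axis; with |ZS| = 33.1, S = Z + 33.1·(cos 161.90°, sin 161.90°) = (-12.804, 18.280). ZS is perpendicular to SL; with |SL| = 18.9 on the right of ZS, L = S + 18.9·(0.31068, 0.95052) = (-6.9318, 36.245). Then |KL| = |L − K| = 36.902.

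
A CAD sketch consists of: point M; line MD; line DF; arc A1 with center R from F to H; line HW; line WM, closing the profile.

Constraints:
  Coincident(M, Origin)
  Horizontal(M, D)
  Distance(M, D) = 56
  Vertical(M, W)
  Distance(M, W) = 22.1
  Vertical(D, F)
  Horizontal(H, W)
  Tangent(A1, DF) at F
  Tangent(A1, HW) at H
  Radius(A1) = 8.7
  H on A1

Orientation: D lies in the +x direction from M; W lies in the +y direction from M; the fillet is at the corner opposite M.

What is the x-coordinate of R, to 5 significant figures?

47.300

M is at the origin; MD is horizontal with |MD| = 56.0 and D on the +x side, so D = (56.000, 0.0000). M and W share the same x with |MW| = 22.1 and W on the +y side, so W = (0.0000, 22.100). The virtual corner opposite M is at (56.000, 22.100). A1 meets DF tangentially, so RF is at right angles to DF and since A1 is tangent to HW there, RH ⟂ HW, with radius 8.7, so the center R sits 8.7 in from both sides at R = (47.300, 13.400). So R.x = 47.300.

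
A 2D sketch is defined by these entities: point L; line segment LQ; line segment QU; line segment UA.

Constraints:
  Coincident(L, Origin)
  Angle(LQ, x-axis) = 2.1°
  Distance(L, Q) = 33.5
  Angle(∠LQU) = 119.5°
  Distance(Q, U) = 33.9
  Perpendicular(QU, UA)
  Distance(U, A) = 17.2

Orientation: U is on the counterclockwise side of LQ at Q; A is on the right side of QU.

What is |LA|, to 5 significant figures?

68.474

L is at the origin; LQ runs at 2.1° with length 33.5, so Q = 33.5·(cos 2.1°, sin 2.1°) = (33.478, 1.2276). ∠LQU = 119.5°, so QU runs at 2.1° + (180° − 119.5°) = 62.600° from the x-axis; with |QU| = 33.9, U = Q + 33.9·(cos 62.600°, sin 62.600°) = (49.078, 31.325). QU is perpendicular to UA; with |UA| = 17.2 on the right of QU, A = U + 17.2·(0.88782, -0.46020) = (64.349, 23.409). Then |LA| = |A − L| = 68.474.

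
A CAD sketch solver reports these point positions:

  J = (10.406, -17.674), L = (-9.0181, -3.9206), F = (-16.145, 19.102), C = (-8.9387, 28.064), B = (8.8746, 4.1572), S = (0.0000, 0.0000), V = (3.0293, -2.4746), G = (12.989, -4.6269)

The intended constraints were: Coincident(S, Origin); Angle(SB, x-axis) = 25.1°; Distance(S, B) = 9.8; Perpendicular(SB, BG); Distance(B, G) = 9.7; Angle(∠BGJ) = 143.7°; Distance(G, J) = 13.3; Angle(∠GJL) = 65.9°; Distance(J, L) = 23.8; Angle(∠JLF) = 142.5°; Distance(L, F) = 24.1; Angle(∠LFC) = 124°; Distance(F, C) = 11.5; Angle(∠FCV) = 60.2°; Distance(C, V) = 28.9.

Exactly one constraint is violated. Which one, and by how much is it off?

Distance(C, V) = 28.9 — off by 3.90.

S = (0.00, 0.00) ✓; SB at 25.10° ✓; |SB| = 9.800 ✓; ∠(SB, BG) = 90.00° ✓; |BG| = 9.700 ✓; ∠BGJ = 143.7° ✓; |GJ| = 13.30 ✓; ∠GJL = 65.90° ✓; |JL| = 23.80 ✓; ∠JLF = 142.5° ✓; |LF| = 24.10 ✓; ∠LFC = 124.0° ✓; |FC| = 11.50 ✓; ∠FCV = 60.20° ✓; |CV| = 32.80 ✗.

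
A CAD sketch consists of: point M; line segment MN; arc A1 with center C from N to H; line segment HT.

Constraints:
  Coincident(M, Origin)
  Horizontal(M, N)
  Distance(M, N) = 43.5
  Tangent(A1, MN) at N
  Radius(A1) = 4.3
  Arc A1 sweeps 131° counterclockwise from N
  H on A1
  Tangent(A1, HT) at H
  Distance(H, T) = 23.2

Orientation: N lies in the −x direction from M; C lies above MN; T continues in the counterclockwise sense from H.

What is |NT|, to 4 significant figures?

27.39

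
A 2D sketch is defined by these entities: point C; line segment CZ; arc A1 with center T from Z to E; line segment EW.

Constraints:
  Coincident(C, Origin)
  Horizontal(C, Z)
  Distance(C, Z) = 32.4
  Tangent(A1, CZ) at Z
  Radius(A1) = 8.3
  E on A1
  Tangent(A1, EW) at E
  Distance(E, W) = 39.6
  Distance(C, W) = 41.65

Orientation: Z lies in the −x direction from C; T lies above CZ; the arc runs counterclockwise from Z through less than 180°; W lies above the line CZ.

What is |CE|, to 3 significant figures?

25.3

C is at the origin; C and Z share the same y with |CZ| = 32.4 and Z on the −x side, so Z = (-32.4, 0.00). The tangent condition forces TZ to be normal to CZ, so T = Z + (0, 8.3) = (-32.4, 8.30). Since TE ⟂ EW (tangency), |TW| = √(8.3² + 39.6²) = 40.5 regardless of where E sits on A1. So W lies on both circle(C, 41.65) and circle(T, 40.5); the above-CZ intersection is W = (-8.32, 40.8). E is the foot of the tangent from W: E = (-24.9, 4.83).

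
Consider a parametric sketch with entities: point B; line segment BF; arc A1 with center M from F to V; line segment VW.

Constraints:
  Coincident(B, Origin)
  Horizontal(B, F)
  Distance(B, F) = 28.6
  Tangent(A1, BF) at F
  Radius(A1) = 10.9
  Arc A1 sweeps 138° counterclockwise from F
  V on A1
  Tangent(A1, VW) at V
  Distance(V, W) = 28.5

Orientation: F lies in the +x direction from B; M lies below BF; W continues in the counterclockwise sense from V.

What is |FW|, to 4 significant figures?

40.52

B is at the origin; B and F share the same y with |BF| = 28.6 and F on the +x side, so F = (28.60, 0.000). A1 meets BF tangentially, so MF is at right angles to BF, so M = F + (0, -10.9) = (28.60, -10.90). On A1, F sits at bearing 90° from M; a 138° counterclockwise sweep puts V at bearing 228°, so V = M + 10.9·(cos 228°, sin 228°) = (21.31, -19.00). A1 meets VW tangentially, so MV is at right angles to VW, so VW runs along (−sin 228°, cos 228°); with |VW| = 28.5, W = (42.49, -38.07). Then |FW| = |W − F| = 40.52.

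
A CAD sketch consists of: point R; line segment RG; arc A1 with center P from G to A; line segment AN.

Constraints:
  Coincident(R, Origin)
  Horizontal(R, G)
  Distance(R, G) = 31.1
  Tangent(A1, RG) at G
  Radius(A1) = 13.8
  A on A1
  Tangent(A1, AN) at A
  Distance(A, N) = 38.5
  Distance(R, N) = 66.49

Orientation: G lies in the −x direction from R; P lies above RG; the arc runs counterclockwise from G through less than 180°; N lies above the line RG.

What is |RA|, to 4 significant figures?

28.35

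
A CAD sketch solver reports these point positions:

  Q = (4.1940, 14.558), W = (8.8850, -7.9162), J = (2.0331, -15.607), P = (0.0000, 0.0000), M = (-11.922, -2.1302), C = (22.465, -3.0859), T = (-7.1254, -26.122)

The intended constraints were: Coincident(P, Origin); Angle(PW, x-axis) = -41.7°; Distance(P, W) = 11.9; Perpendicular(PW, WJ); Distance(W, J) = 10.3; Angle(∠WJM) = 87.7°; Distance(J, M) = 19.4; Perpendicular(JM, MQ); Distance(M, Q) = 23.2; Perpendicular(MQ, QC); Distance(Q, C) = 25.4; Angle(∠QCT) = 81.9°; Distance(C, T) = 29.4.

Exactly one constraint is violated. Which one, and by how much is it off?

Distance(C, T) = 29.4 — off by 8.10.

P = (0.00, 0.00) ✓; PW at -41.70° ✓; |PW| = 11.90 ✓; ∠(PW, WJ) = 90.00° ✓; |WJ| = 10.30 ✓; ∠WJM = 87.70° ✓; |JM| = 19.40 ✓; ∠(JM, MQ) = 90.00° ✓; |MQ| = 23.20 ✓; ∠(MQ, QC) = 90.00° ✓; |QC| = 25.40 ✓; ∠QCT = 81.90° ✓; |CT| = 37.50 ✗.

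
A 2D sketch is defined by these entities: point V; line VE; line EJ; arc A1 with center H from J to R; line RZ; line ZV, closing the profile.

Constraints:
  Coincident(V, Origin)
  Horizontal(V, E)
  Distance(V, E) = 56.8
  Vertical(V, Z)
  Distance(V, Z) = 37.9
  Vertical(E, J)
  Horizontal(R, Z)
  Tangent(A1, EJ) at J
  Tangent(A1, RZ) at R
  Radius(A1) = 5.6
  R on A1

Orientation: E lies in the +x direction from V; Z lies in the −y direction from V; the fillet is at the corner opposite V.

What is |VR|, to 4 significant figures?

63.70

V is at the origin; VE is horizontal with |VE| = 56.8 and E on the +x side, so E = (56.80, 0.000). VZ is vertical with |VZ| = 37.9 and Z on the −y side, so Z = (0.000, -37.90). The virtual corner opposite V is at (56.80, -37.90). The tangent condition forces HJ to be normal to EJ and since A1 is tangent to RZ there, HR ⟂ RZ, with radius 5.6, so the center H sits 5.6 in from both sides at H = (51.20, -32.30). That places the tangent points at J = (56.80, -32.30) on EJ and R = (51.20, -37.90) on RZ. Then |VR| = |R − V| = 63.70.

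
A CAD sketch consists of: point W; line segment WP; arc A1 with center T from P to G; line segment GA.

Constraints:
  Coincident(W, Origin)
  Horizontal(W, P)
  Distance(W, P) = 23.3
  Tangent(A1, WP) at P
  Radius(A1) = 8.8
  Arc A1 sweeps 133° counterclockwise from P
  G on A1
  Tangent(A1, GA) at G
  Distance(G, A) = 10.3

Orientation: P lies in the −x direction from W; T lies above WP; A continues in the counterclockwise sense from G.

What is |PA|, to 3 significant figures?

22.3

W is at the origin; WP is horizontal with |WP| = 23.3 and P on the −x side, so P = (-23.3, 0.00). A1 meets WP tangentially, so TP is at right angles to WP, so T = P + (0, 8.8) = (-23.3, 8.80). On A1, P sits at bearing -90° from T; a 133° counterclockwise sweep puts G at bearing 43°, so G = T + 8.8·(cos 43°, sin 43°) = (-16.9, 14.8). The tangent condition forces TG to be normal to GA, so GA runs along (−sin 43°, cos 43°); with |GA| = 10.3, A = (-23.9, 22.3). Then |PA| = |A − P| = 22.3.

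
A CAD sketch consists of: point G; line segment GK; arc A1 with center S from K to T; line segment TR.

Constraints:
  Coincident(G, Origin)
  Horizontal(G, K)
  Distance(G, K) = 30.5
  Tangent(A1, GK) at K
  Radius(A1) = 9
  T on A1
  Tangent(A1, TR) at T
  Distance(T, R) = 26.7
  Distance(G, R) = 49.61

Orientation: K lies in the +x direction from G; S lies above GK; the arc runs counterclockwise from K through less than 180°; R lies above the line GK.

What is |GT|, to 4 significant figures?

40.79

Checks: ∠(SK, KG) = 90.00° ✓; |SK| = 9.000 ✓; |ST| = 9.000 ✓; ∠(ST, TR) = 90.00° ✓; |TR| = 26.70 ✓; |GR| = 49.61 ✓.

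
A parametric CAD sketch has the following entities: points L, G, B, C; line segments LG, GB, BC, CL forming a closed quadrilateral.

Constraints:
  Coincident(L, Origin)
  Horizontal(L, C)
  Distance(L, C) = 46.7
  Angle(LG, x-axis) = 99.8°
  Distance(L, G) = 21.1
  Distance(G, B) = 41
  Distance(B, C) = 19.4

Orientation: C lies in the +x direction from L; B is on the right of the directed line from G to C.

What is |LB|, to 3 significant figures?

28.5

Checks: |GB| = 41.00 ✓; |BC| = 19.40 ✓.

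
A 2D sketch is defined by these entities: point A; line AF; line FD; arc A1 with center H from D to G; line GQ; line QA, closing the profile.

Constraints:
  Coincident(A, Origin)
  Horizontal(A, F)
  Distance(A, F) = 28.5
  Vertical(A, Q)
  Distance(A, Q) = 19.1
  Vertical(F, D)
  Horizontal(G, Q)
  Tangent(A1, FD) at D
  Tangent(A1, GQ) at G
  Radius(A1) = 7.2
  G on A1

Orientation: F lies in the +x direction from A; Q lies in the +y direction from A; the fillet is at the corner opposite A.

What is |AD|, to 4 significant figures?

30.88

The virtual corner opposite A is at (28.50, 19.10). The tangent condition forces HD to be normal to FD and A1 meets GQ tangentially, so HG is at right angles to GQ, with radius 7.2, so the center H sits 7.2 in from both sides at H = (21.30, 11.90). That places the tangent points at D = (28.50, 11.90) on FD and G = (21.30, 19.10) on GQ. Then |AD| = |D − A| = 30.88.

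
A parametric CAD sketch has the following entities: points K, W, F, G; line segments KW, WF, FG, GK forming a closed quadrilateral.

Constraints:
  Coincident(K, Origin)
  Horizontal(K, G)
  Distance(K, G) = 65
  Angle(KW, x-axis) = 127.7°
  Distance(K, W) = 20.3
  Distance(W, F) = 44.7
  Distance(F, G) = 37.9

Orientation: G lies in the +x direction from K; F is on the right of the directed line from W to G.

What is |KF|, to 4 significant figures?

27.70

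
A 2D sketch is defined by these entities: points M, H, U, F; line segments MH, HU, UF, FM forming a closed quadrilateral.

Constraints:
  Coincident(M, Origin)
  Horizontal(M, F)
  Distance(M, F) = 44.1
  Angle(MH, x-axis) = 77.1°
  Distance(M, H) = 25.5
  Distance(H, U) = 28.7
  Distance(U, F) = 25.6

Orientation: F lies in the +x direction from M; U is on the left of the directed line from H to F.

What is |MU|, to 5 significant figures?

41.736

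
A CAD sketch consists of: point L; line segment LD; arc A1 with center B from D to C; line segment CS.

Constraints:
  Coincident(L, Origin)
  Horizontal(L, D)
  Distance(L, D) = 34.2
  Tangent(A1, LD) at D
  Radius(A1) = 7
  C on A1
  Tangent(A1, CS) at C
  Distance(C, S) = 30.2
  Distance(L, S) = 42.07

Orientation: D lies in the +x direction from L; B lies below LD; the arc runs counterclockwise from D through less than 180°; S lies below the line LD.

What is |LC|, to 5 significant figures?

27.915

L is at the origin; L and D share the same y with |LD| = 34.2 and D on the +x side, so D = (34.200, 0.0000). Since A1 is tangent to LD there, BD ⟂ LD, so B = D + (0, -7) = (34.200, -7.0000). Since BC ⟂ CS (tangency), |BS| = √(7.0² + 30.2²) = 31.001 regardless of where C sits on A1. So S lies on both circle(L, 42.07) and circle(B, 31.001); the below-LD intersection is S = (22.346, -35.645). C is the foot of the tangent from S: C = (27.295, -5.8529).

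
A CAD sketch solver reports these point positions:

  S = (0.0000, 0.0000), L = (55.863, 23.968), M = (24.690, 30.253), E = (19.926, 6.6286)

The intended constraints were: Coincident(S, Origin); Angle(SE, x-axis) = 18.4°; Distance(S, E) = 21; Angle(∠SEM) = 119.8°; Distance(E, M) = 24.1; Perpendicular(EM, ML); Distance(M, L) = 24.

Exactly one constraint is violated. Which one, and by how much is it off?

Distance(M, L) = 24 — off by 7.80.

S = (0.00, 0.00) ✓; SE at 18.40° ✓; |SE| = 21.00 ✓; ∠SEM = 119.8° ✓; |EM| = 24.10 ✓; ∠(EM, ML) = 90.00° ✓; |ML| = 31.80 ✗.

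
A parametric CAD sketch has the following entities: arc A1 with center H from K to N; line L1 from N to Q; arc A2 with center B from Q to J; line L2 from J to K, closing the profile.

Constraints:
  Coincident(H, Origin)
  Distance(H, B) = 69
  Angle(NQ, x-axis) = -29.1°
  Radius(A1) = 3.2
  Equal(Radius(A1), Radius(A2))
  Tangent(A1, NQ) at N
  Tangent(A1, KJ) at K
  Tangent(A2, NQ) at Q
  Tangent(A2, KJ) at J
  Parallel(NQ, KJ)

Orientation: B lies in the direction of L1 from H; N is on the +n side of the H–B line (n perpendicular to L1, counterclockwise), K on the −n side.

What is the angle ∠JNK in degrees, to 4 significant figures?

84.70°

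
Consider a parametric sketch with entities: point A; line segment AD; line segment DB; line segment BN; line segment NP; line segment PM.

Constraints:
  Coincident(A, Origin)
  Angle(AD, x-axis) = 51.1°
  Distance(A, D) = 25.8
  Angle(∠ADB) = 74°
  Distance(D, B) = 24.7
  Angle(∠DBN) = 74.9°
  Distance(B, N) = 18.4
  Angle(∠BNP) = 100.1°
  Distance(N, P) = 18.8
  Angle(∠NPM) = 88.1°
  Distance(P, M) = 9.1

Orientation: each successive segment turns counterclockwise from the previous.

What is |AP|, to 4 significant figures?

10.51

A is at the origin; AD runs at 51.1° with length 25.8, so D = (16.20, 20.08). ∠ADB = 74.0° gives DB at 157.1° from the x-axis; with |DB| = 24.7, B = (-6.552, 29.69). ∠DBN = 74.9° gives BN at -97.80° from the x-axis; with |BN| = 18.4, N = (-9.049, 11.46). ∠BNP = 100.1° gives NP at -17.90° from the x-axis; with |NP| = 18.8, P = (8.841, 5.682). Then |AP| = |P − A| = 10.51.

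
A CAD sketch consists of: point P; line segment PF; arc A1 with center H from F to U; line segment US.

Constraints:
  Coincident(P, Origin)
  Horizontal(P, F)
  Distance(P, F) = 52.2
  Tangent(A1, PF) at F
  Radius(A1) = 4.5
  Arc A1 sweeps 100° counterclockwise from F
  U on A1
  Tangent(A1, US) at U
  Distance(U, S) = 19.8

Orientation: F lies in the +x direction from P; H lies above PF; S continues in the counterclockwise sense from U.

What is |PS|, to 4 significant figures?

58.68

P is at the origin; P and F share the same y with |PF| = 52.2 and F on the +x side, so F = (52.20, 0.000). Tangency of A1 to PF means the radius HF is perpendicular to PF, so H = F + (0, 4.5) = (52.20, 4.500). On A1, F sits at bearing -90° from H; a 100° counterclockwise sweep puts U at bearing 10°, so U = H + 4.5·(cos 10°, sin 10°) = (56.63, 5.281). The tangent condition forces HU to be normal to US, so US runs along (−sin 10°, cos 10°); with |US| = 19.8, S = (53.19, 24.78). Then |PS| = |S − P| = 58.68.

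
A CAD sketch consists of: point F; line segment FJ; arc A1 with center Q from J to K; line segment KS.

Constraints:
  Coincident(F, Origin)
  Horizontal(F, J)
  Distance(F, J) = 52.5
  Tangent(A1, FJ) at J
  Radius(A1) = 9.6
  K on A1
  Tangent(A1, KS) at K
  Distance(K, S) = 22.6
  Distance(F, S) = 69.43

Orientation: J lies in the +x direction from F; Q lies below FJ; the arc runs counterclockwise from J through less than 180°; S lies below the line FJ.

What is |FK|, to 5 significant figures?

48.432

Checks: |QK| = 9.600 ✓; ∠(QK, KS) = 90.00° ✓; |KS| = 22.60 ✓; |FS| = 69.43 ✓.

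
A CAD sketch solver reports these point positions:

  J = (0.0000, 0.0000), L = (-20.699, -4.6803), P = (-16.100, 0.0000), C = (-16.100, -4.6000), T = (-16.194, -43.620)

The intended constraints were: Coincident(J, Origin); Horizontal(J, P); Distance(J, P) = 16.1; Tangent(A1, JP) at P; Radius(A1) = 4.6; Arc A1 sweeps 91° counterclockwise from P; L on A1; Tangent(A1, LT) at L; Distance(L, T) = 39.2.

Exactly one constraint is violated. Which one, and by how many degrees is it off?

Tangent(A1, LT) at L — off by 5.60°.

J = (0.00, 0.00) ✓; J.y = 0.00, P.y = 0.00 ✓; |JP| = 16.10 ✓; ∠(CP, PJ) = 90.00° ✓; |CP| = 4.600 ✓; bearing(C→L) − bearing(C→P) = 91.00° ✓; |CL| = 4.600 ✓; ∠(CL, LT) = 84.40° ✗; |LT| = 39.20 ✓.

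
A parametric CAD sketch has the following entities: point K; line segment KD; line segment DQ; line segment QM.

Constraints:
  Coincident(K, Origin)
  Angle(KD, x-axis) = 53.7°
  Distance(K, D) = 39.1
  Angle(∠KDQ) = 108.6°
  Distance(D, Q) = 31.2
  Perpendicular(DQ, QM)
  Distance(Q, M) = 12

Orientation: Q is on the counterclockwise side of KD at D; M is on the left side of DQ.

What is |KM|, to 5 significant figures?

50.350

K is at the origin; KD runs at 53.7° with length 39.1, so D = 39.1·(cos 53.7°, sin 53.7°) = (23.148, 31.512). ∠KDQ = 108.6°, so DQ runs at 53.7° + (180° − 108.6°) = 125.10° from the x-axis; with |DQ| = 31.2, Q = D + 31.2·(cos 125.10°, sin 125.10°) = (5.2076, 57.038). The perpendicularity gives QM at right angles to DQ; with |QM| = 12.0 on the left of DQ, M = Q + 12.0·(-0.81815, -0.57501) = (-4.6102, 50.138). Then |KM| = |M − K| = 50.350.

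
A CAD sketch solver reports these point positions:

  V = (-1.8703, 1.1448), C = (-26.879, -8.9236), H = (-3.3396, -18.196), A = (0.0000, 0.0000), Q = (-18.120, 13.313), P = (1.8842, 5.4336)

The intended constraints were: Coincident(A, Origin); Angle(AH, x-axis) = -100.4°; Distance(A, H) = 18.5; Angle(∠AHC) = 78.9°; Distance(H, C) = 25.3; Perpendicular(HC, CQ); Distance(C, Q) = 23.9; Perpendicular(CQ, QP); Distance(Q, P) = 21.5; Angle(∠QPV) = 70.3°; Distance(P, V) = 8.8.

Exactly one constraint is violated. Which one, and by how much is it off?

Distance(P, V) = 8.8 — off by 3.10.

A = (0.00, 0.00) ✓; AH at -100.4° ✓; |AH| = 18.50 ✓; ∠AHC = 78.90° ✓; |HC| = 25.30 ✓; ∠(HC, CQ) = 90.00° ✓; |CQ| = 23.90 ✓; ∠(CQ, QP) = 90.00° ✓; |QP| = 21.50 ✓; ∠QPV = 70.30° ✓; |PV| = 5.700 ✗.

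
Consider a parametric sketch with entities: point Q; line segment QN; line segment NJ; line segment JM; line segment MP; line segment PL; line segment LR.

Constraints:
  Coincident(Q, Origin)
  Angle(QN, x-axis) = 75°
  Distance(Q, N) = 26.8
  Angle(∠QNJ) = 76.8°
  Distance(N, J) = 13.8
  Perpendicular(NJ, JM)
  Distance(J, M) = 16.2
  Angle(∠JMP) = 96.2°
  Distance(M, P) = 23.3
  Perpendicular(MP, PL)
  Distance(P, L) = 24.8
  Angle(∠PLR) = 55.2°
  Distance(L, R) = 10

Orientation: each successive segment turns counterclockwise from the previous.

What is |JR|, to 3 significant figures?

17.1

The perpendicularity gives PL at right angles to MP, so PL runs at 82.0°; with |PL| = 24.8, L = (19.2, 31.4). ∠PLR = 55.2° gives LR at -153° from the x-axis; with |LR| = 10.0, R = (10.2, 26.9). Then |JR| = |R − J| = 17.1.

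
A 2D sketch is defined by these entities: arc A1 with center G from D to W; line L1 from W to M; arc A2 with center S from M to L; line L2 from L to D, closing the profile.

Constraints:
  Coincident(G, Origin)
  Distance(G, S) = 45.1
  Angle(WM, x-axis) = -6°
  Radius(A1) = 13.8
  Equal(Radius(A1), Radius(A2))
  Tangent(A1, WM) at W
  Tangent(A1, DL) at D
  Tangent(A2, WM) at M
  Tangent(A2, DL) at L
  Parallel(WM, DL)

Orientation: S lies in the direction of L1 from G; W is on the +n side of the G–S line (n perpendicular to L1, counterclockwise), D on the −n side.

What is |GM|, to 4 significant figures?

47.16

The slot axis is L1's direction at -6.0°, so u = (cos -6.0°, sin -6.0°) = (0.9945, -0.1045) and n = (−sin -6.0°, cos -6.0°) = (0.1045, 0.9945). G is at the origin and S lies 45.1 along u from G, so S = 45.1·u = (44.85, -4.714). Tangency of A1 to both parallel lines with radius 13.8 puts W and D at G ± 13.8·n: W = (1.442, 13.72), D = (-1.442, -13.72). Equal radii place M and L the same way about S: M = S + 13.8·n = (46.30, 9.010), L = S − 13.8·n = (43.41, -18.44). Then |GM| = |M − G| = 47.16.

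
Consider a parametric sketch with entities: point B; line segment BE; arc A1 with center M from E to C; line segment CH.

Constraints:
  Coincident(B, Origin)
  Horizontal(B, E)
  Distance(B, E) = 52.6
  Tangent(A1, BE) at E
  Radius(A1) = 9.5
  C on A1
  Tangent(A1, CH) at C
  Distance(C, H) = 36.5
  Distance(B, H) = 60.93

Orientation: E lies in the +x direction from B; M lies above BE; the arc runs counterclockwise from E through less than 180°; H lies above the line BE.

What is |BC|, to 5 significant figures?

62.324

B is at the origin; B and E share the same y with |BE| = 52.6 and E on the +x side, so E = (52.600, 0.0000). The tangent condition forces ME to be normal to BE, so M = E + (0, 9.5) = (52.600, 9.5000). Since MC ⟂ CH (tangency), |MH| = √(9.5² + 36.5²) = 37.716 regardless of where C sits on A1. So H lies on both circle(B, 60.93) and circle(M, 37.716); the above-BE intersection is H = (40.743, 45.304). C is the foot of the tangent from H: C = (60.575, 14.662).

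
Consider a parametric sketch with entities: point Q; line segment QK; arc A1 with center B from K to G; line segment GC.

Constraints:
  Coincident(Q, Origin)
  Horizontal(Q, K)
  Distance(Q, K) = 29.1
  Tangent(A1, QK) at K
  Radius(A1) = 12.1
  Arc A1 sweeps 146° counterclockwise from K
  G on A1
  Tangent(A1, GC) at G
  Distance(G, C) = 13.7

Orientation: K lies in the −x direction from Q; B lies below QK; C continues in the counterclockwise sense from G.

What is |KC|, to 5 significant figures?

30.144

Q is at the origin; QK is horizontal with |QK| = 29.1 and K on the −x side, so K = (-29.100, 0.0000). A1 meets QK tangentially, so BK is at right angles to QK, so B = K + (0, -12.1) = (-29.100, -12.100). On A1, K sits at bearing 90° from B; a 146° counterclockwise sweep puts G at bearing 236°, so G = B + 12.1·(cos 236°, sin 236°) = (-35.866, -22.131). Since A1 is tangent to GC there, BG ⟂ GC, so GC runs along (−sin 236°, cos 236°); with |GC| = 13.7, C = (-24.508, -29.792). Then |KC| = |C − K| = 30.144.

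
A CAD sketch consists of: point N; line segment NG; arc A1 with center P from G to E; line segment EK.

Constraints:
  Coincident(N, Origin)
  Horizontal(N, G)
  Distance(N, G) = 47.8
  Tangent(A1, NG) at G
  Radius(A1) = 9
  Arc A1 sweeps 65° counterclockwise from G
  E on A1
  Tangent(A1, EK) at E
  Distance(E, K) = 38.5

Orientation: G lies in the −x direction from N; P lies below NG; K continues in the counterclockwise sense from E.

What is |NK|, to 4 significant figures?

82.61

N is at the origin; NG is horizontal with |NG| = 47.8 and G on the −x side, so G = (-47.80, 0.000). Since A1 is tangent to NG there, PG ⟂ NG, so P = G + (0, -9) = (-47.80, -9.000). On A1, G sits at bearing 90° from P; a 65° counterclockwise sweep puts E at bearing 155°, so E = P + 9.0·(cos 155°, sin 155°) = (-55.96, -5.196). A1 meets EK tangentially, so PE is at right angles to EK, so EK runs along (−sin 155°, cos 155°); with |EK| = 38.5, K = (-72.23, -40.09). Then |NK| = |K − N| = 82.61.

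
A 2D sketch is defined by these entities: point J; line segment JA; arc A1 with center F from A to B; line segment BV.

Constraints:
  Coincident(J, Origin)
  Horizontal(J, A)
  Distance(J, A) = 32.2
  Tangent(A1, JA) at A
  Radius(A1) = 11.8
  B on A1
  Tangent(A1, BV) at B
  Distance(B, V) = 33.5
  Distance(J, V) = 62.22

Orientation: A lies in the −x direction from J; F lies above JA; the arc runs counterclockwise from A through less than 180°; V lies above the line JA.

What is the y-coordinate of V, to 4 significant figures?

45.95

J is at the origin; J and A share the same y with |JA| = 32.2 and A on the −x side, so A = (-32.20, 0.000). The tangent condition forces FA to be normal to JA, so F = A + (0, 11.8) = (-32.20, 11.80). Since FB ⟂ BV (tangency), |FV| = √(11.8² + 33.5²) = 35.52 regardless of where B sits on A1. So V lies on both circle(J, 62.22) and circle(F, 35.52); the above-JA intersection is V = (-41.95, 45.95). B is the foot of the tangent from V: B = (-22.57, 18.62).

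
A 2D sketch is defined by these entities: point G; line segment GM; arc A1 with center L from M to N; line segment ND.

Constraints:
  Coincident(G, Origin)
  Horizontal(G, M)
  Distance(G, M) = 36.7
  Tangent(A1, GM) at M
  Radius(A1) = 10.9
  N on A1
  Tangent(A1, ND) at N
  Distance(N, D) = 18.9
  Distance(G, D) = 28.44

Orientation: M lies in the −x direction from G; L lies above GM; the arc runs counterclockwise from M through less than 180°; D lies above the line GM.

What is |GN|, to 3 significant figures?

27.8

G is at the origin; GM is horizontal with |GM| = 36.7 and M on the −x side, so M = (-36.7, 0.00). A1 meets GM tangentially, so LM is at right angles to GM, so L = M + (0, 10.9) = (-36.7, 10.9). Since LN ⟂ ND (tangency), |LD| = √(10.9² + 18.9²) = 21.8 regardless of where N sits on A1. So D lies on both circle(G, 28.44) and circle(L, 21.8); the above-GM intersection is D = (-18.0, 22.1). N is the foot of the tangent from D: N = (-27.2, 5.57).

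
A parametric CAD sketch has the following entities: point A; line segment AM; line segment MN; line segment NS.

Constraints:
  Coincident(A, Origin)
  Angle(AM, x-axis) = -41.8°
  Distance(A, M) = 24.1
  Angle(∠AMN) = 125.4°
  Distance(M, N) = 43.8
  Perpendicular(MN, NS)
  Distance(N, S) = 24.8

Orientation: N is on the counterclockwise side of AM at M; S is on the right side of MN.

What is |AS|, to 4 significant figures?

72.88

∠AMN = 125.4°, so MN runs at -41.8° + (180° − 125.4°) = 12.80° from the x-axis; with |MN| = 43.8, N = M + 43.8·(cos 12.80°, sin 12.80°) = (60.68, -6.360). MN is perpendicular to NS; with |NS| = 24.8 on the right of MN, S = N + 24.8·(0.2215, -0.9751) = (66.17, -30.54). Then |AS| = |S − A| = 72.88.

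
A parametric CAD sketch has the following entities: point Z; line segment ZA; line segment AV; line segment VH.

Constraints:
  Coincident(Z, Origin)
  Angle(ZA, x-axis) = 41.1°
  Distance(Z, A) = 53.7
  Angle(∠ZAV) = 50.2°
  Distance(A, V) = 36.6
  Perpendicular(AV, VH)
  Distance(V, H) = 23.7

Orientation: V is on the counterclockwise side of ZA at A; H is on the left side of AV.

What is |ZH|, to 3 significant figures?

17.7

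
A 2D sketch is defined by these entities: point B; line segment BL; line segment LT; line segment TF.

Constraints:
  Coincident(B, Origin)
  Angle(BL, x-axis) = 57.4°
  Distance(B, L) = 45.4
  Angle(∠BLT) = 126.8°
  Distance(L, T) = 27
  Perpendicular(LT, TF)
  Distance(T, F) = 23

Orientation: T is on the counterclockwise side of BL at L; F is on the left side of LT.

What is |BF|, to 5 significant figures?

55.816

B is at the origin; BL runs at 57.4° with length 45.4, so L = 45.4·(cos 57.4°, sin 57.4°) = (24.460, 38.247). ∠BLT = 126.8°, so LT runs at 57.4° + (180° − 126.8°) = 110.60° from the x-axis; with |LT| = 27.0, T = L + 27.0·(cos 110.60°, sin 110.60°) = (14.960, 63.521). The perpendicularity gives TF at right angles to LT; with |TF| = 23.0 on the left of LT, F = T + 23.0·(-0.93606, -0.35184) = (-6.5689, 55.429). Then |BF| = |F − B| = 55.816.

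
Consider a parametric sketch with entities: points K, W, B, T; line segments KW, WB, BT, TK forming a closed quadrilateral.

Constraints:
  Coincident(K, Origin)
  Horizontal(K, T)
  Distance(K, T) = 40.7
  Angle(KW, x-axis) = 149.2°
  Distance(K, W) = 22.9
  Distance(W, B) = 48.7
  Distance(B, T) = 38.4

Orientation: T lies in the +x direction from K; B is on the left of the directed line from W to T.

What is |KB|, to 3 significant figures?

41.6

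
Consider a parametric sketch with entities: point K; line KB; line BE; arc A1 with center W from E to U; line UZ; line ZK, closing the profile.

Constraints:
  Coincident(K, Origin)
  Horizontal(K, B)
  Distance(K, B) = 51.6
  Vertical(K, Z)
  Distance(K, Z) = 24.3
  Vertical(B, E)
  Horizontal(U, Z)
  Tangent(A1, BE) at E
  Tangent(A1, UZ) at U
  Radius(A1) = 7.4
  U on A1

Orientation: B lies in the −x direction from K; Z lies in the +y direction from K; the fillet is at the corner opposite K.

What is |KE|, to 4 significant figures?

54.30

The virtual corner opposite K is at (-51.60, 24.30). A1 meets BE tangentially, so WE is at right angles to BE and A1 meets UZ tangentially, so WU is at right angles to UZ, with radius 7.4, so the center W sits 7.4 in from both sides at W = (-44.20, 16.90). That places the tangent points at E = (-51.60, 16.90) on BE and U = (-44.20, 24.30) on UZ. Then |KE| = |E − K| = 54.30.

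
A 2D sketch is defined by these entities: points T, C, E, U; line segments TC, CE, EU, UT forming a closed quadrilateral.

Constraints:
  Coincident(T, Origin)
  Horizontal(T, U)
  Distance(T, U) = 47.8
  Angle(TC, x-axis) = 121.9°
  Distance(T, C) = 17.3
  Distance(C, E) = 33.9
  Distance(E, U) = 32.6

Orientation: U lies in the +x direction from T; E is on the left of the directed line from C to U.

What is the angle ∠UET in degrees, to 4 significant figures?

94.25°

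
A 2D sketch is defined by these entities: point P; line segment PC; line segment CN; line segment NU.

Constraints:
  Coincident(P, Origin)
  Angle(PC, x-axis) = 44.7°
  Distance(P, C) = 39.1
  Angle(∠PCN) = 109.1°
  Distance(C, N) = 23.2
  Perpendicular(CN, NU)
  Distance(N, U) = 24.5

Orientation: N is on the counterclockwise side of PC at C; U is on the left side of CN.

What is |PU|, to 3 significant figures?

38.1

P is at the origin; PC runs at 44.7° with length 39.1, so C = 39.1·(cos 44.7°, sin 44.7°) = (27.8, 27.5). ∠PCN = 109.1°, so CN runs at 44.7° + (180° − 109.1°) = 116° from the x-axis; with |CN| = 23.2, N = C + 23.2·(cos 116°, sin 116°) = (17.8, 48.4). The perpendicularity gives NU at right angles to CN; with |NU| = 24.5 on the left of CN, U = N + 24.5·(-0.902, -0.432) = (-4.33, 37.8). Then |PU| = |U − P| = 38.1.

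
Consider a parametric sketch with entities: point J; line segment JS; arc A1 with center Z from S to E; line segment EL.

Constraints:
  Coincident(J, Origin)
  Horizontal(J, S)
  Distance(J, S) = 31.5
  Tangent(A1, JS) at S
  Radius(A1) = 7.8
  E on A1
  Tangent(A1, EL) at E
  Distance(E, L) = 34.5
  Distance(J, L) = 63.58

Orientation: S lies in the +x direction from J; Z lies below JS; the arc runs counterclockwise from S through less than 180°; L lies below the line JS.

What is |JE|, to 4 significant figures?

29.60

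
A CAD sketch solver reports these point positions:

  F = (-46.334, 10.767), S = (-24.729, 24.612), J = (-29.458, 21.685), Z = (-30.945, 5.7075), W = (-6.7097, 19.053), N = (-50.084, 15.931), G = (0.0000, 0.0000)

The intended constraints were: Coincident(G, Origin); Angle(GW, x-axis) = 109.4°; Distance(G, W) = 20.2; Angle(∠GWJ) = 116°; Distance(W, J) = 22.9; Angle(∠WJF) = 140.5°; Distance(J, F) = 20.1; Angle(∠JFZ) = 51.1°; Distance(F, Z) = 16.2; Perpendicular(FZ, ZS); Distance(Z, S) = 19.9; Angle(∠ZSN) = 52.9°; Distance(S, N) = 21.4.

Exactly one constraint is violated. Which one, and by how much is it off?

Distance(S, N) = 21.4 — off by 5.40.

G = (0.00, 0.00) ✓; GW at 109.4° ✓; |GW| = 20.20 ✓; ∠GWJ = 116.0° ✓; |WJ| = 22.90 ✓; ∠WJF = 140.5° ✓; |JF| = 20.10 ✓; ∠JFZ = 51.10° ✓; |FZ| = 16.20 ✓; ∠(FZ, ZS) = 90.00° ✓; |ZS| = 19.90 ✓; ∠ZSN = 52.90° ✓; |SN| = 26.80 ✗.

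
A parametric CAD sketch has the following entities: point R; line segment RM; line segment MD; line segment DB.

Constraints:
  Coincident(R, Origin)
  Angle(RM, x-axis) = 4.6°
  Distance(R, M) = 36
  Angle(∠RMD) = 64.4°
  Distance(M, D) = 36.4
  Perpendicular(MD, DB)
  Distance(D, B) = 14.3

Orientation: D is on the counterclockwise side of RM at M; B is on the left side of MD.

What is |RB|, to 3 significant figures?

27.6

R is at the origin; RM runs at 4.6° with length 36.0, so M = 36.0·(cos 4.6°, sin 4.6°) = (35.9, 2.89). ∠RMD = 64.4°, so MD runs at 4.6° + (180° − 64.4°) = 120° from the x-axis; with |MD| = 36.4, D = M + 36.4·(cos 120°, sin 120°) = (17.6, 34.3). MD is perpendicular to DB; with |DB| = 14.3 on the left of MD, B = D + 14.3·(-0.864, -0.503) = (5.21, 27.2). Then |RB| = |B − R| = 27.6.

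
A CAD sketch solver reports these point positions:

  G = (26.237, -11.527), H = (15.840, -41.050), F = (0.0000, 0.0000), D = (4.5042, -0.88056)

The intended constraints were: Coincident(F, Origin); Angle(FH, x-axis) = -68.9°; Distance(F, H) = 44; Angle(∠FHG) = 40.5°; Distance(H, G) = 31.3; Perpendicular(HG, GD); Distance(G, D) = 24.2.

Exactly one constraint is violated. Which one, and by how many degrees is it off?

Perpendicular(HG, GD) — off by 6.70°.

F = (0.00, 0.00) ✓; FH at -68.90° ✓; |FH| = 44.00 ✓; ∠FHG = 40.50° ✓; |HG| = 31.30 ✓; ∠(HG, GD) = 83.30° ✗; |GD| = 24.20 ✓.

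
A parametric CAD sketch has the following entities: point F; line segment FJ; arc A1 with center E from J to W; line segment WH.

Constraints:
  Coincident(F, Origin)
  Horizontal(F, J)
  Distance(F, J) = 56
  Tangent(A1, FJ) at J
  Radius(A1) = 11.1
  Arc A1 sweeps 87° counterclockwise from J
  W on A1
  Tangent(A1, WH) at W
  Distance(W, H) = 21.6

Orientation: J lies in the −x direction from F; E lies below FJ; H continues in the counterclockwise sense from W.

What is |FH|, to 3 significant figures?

75.4

F is at the origin; FJ is horizontal with |FJ| = 56.0 and J on the −x side, so J = (-56.0, 0.00). Since A1 is tangent to FJ there, EJ ⟂ FJ, so E = J + (0, -11.1) = (-56.0, -11.1). On A1, J sits at bearing 90° from E; an 87° counterclockwise sweep puts W at bearing 177°, so W = E + 11.1·(cos 177°, sin 177°) = (-67.1, -10.5). Since A1 is tangent to WH there, EW ⟂ WH, so WH runs along (−sin 177°, cos 177°); with |WH| = 21.6, H = (-68.2, -32.1). Then |FH| = |H − F| = 75.4.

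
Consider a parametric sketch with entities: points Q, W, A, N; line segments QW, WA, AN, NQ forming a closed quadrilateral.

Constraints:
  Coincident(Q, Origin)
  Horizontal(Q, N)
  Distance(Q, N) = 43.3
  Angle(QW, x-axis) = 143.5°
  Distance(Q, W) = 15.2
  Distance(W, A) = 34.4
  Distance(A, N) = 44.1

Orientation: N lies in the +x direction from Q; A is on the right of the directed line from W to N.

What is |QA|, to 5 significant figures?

21.490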